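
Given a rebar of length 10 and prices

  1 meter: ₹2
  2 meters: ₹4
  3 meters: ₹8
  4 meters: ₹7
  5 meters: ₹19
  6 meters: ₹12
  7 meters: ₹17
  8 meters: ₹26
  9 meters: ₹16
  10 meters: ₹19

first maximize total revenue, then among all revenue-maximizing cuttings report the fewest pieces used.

Consider every possible first cut. r[k] is the best of p[i]+r[k−i] over all sellable i≤k.
r[1] = 2
r[2] = max(2+2, 4+0) = 4
r[3] = max(2+4, 4+2, 8+0) = 8
r[4] = max(2+8, 4+4, 8+2, 7+0) = 10
r[5] = max(2+10, 4+8, 8+4, 7+2, 19+0) = 19
r[6] = max(2+19, 4+10, 8+8, 7+4, 19+2, 12+0) = 21
r[7] = max(2+21, 4+19, 8+10, …, 12+2, 17+0) = 23
r[8] = max(2+23, 4+21, 8+19, …, 17+2, 26+0) = 27
r[9] = max(2+27, 4+23, 8+21, …, 26+2, 16+0) = 29
r[10] = max(2+29, 4+27, 8+23, …, 16+2, 19+0) = 38
Maximum revenue is ₹38.
Now minimize piece count subject to staying optimal: for each k, pieces[k] = 1 + min over i with p[i]+r[k−i]=r[k] of pieces[k−i].
pieces[7] = 2
pieces[8] = 2
pieces[9] = 3
pieces[10] = 2

2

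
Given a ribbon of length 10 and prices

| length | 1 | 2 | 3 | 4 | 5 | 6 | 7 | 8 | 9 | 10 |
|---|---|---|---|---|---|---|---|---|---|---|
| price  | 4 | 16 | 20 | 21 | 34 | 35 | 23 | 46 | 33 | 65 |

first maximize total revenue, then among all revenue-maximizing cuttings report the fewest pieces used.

Consider every possible first cut. r[k] is the best of p[i]+r[k−i] over all sellable i≤k.
r[1] = 4
r[2] = max(4+4, 16+0) = 16
r[3] = max(4+16, 16+4, 20+0) = 20
r[4] = max(4+20, 16+16, 20+4, 21+0) = 32
r[5] = max(4+32, 16+20, 20+16, 21+4, 34+0) = 36
r[6] = max(4+36, 16+32, 20+20, 21+16, 34+4, 35+0) = 48
r[7] = max(4+48, 16+36, 20+32, …, 35+4, 23+0) = 52
r[8] = max(4+52, 16+48, 20+36, …, 23+4, 46+0) = 64
r[9] = max(4+64, 16+52, 20+48, …, 46+4, 33+0) = 68
r[10] = max(4+68, 16+64, 20+52, …, 33+4, 65+0) = 80
Maximum revenue is ¢80.
Now minimize piece count subject to staying optimal: for each k, pieces[k] = 1 + min over i with p[i]+r[k−i]=r[k] of pieces[k−i].
pieces[7] = 3
pieces[8] = 4
pieces[9] = 4
pieces[10] = 5

5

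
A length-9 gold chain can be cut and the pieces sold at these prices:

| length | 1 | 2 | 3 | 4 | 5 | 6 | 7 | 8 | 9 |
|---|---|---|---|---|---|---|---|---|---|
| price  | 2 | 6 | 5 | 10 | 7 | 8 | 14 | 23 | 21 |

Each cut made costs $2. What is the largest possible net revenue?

23

Build r[k] bottom-up: r[k] = max over allowed piece i of (p[i] + r[k−i]) − 2 per cut.
r[1] = 2
r[2] = 6
r[3] = 6  (first piece 1, then r[2]=6)
r[4] = 10  (first piece 2, then r[2]=6)
r[5] = 10  (first piece 1, then r[4]=10)
r[6] = 14  (first piece 2, then r[4]=10)
r[7] = 14  (first piece 1, then r[6]=14)
r[8] = 23
r[9] = 23  (first piece 1, then r[8]=23)
One optimal plan: pieces 8 + 1 (1 cut) → $25 − $2 = $23.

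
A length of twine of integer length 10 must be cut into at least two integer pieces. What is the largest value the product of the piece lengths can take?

Let m[k] be the best product for length k (with at least one cut). For each first piece i, the rest contributes max(k−i, m[k−i]).
Small cases: m[2]=1.
m[3] = 1×max(2,1) = 1×2 = 2
m[4] = 2×max(2,1) = 2×2 = 4
m[5] = 2×max(3,2) = 2×3 = 6
m[6] = 3×max(3,2) = 3×3 = 9
m[7] = 2×max(5,6) = 2×6 = 12
m[8] = 2×max(6,9) = 2×9 = 18
m[9] = 3×max(6,9) = 3×9 = 27
m[10] = 2×max(8,18) = 2×18 = 36
One optimal split: 3 + 3 + 2 + 2; product 3×3×2×2 = 36.

36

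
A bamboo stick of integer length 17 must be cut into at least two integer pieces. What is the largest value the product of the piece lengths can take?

486

Let f[k] be the best product for length k (with at least one cut). For each first piece i, the rest contributes max(k−i, f[k−i]).
f[2] = 1*max(1,0) = 1*1 = 1
f[3] = 1*max(2,1) = 1*2 = 2
f[4] = 2*max(2,1) = 2*2 = 4
f[5] = 2*max(3,2) = 2*3 = 6
f[6] = 3*max(3,2) = 3*3 = 9
f[7] = 2*max(5,6) = 2*6 = 12
f[8] = 2*max(6,9) = 2*9 = 18
f[9] = 3*max(6,9) = 3*9 = 27
f[10] = 2*max(8,18) = 2*18 = 36
f[11] = 2*max(9,27) = 2*27 = 54
f[12] = 3*max(9,27) = 3*27 = 81
f[13] = 2*max(11,54) = 2*54 = 108
f[14] = 2*max(12,81) = 2*81 = 162
f[15] = 3*max(12,81) = 3*81 = 243
f[16] = 2*max(14,162) = 2*162 = 324
f[17] = 2*max(15,243) = 2*243 = 486
One optimal split: 3 + 3 + 3 + 3 + 3 + 2; product 3*3*3*3*3*2 = 486.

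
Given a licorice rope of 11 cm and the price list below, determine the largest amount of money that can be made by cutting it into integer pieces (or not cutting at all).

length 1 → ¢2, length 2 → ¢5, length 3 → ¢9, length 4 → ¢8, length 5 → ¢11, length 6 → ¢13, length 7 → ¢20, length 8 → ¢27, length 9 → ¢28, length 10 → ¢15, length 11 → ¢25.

Consider every possible first cut. v[k] is the best of p[i]+v[k−i] over all sellable i≤k.
v[1] = 2
v[2] = 5
v[3] = 9
v[4] = 11  (first piece 1, then v[3]=9)
v[5] = 14  (first piece 2, then v[3]=9)
v[6] = 18  (first piece 3, then v[3]=9)
v[7] = 20  (first piece 1, then v[6]=18)
v[8] = 27
v[9] = 29  (first piece 1, then v[8]=27)
v[10] = 32  (first piece 2, then v[8]=27)
v[11] = 36  (first piece 3, then v[8]=27)
One optimal cutting: 8 + 3 → ¢27 + ¢9 = ¢36.

36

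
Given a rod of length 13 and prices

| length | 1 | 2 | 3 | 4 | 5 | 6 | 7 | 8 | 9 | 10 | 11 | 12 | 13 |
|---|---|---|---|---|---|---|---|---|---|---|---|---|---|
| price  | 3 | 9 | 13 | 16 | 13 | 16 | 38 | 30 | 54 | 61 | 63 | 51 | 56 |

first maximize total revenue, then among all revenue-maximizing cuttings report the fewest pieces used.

2

Consider every possible first cut. r[k] is the best of p[i]+r[k−i] over all sellable i≤k.
r[1] = 3
r[2] = 9
r[3] = 13
r[4] = 18  (first piece 2, then r[2]=9)
r[5] = 22  (first piece 2, then r[3]=13)
r[6] = 27  (first piece 2, then r[4]=18)
r[7] = 38
r[8] = 41  (first piece 1, then r[7]=38)
r[9] = 54
r[10] = 61
r[11] = 64  (first piece 1, then r[10]=61)
r[12] = 70  (first piece 2, then r[10]=61)
r[13] = 74  (first piece 3, then r[10]=61)
Maximum revenue is $74.
Now minimize piece count subject to staying optimal: for each k, pieces[k] = 1 + min over i with p[i]+r[k−i]=r[k] of pieces[k−i].
pieces[10] = 1
pieces[11] = 2
pieces[12] = 2
pieces[13] = 2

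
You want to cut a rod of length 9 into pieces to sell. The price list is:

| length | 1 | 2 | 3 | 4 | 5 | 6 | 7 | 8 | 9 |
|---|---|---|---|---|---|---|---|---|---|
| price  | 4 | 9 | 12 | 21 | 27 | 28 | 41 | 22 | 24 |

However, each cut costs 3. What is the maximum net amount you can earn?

47

Let r[k] be the best obtainable value from length k. For each k, try every first piece i and keep the best of price[i] + r[k−i] minus the 3 cut fee when i<k.
r[1] = 4
r[2] = 9
r[3] = 12
r[4] = 21
r[5] = 27
r[6] = 28  (first piece 1, then r[5]=27)
r[7] = 41
r[8] = 42  (first piece 1, then r[7]=41)
r[9] = 47  (first piece 2, then r[7]=41)
One optimal plan: pieces 7 + 2 (1 cut) → 50 − 3 = 47.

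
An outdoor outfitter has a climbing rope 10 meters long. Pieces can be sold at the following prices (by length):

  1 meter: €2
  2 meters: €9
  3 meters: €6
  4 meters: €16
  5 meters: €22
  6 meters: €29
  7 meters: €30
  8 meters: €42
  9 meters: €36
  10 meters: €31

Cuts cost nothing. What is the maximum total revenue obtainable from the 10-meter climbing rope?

51

Build v[k] bottom-up: v[k] = max over allowed piece i of (p[i] + v[k−i]).
v[1] = 2
v[2] = max(2+2, 9+0) = 9
v[3] = max(2+9, 9+2, 6+0) = 11
v[4] = max(2+11, 9+9, 6+2, 16+0) = 18
v[5] = max(2+18, 9+11, 6+9, 16+2, 22+0) = 22
v[6] = max(2+22, 9+18, 6+11, 16+9, 22+2, 29+0) = 29
v[7] = max(2+29, 9+22, 6+18, …, 29+2, 30+0) = 31
v[8] = max(2+31, 9+29, 6+22, …, 30+2, 42+0) = 42
v[9] = max(2+42, 9+31, 6+29, …, 42+2, 36+0) = 44
v[10] = max(2+44, 9+42, 6+31, …, 36+2, 31+0) = 51
One optimal cutting: 8 + 2 → €42 + €9 = €51.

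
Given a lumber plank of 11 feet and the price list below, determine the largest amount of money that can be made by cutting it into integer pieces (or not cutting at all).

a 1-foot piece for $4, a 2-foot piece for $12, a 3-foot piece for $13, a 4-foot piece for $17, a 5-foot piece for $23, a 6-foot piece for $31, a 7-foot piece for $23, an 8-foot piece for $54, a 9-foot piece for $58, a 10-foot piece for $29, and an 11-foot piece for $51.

Build best[k] bottom-up: best[k] = max over allowed piece i of (p[i] + best[k−i]).
best[1] = 4
best[2] = max(4+4, 12+0) = 12
best[3] = max(4+12, 12+4, 13+0) = 16
best[4] = max(4+16, 12+12, 13+4, 17+0) = 24
best[5] = max(4+24, 12+16, 13+12, 17+4, 23+0) = 28
best[6] = max(4+28, 12+24, 13+16, 17+12, 23+4, 31+0) = 36
best[7] = max(4+36, 12+28, 13+24, …, 31+4, 23+0) = 40
best[8] = max(4+40, 12+36, 13+28, …, 23+4, 54+0) = 54
best[9] = max(4+54, 12+40, 13+36, …, 54+4, 58+0) = 58
best[10] = max(4+58, 12+54, 13+40, …, 58+4, 29+0) = 66
best[11] = max(4+66, 12+58, 13+54, …, 29+4, 51+0) = 70
One optimal cutting: 8 + 2 + 1 → $54 + $12 + $4 = $70.

70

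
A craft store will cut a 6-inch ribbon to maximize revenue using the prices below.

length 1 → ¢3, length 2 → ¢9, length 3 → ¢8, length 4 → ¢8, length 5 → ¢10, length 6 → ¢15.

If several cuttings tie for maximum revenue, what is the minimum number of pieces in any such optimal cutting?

Consider every possible first cut. r[k] is the best of p[i]+r[k−i] over all sellable i≤k.
r[1] = 3
r[2] = max(3+3, 9+0) = 9
r[3] = max(3+9, 9+3, 8+0) = 12
r[4] = max(3+12, 9+9, 8+3, 8+0) = 18
r[5] = max(3+18, 9+12, 8+9, 8+3, 10+0) = 21
r[6] = max(3+21, 9+18, 8+12, 8+9, 10+3, 15+0) = 27
Maximum revenue is ¢27.
Now minimize piece count subject to staying optimal: for each k, pieces[k] = 1 + min over i with p[i]+r[k−i]=r[k] of pieces[k−i].
pieces[3] = 2
pieces[4] = 2
pieces[5] = 3
pieces[6] = 3

3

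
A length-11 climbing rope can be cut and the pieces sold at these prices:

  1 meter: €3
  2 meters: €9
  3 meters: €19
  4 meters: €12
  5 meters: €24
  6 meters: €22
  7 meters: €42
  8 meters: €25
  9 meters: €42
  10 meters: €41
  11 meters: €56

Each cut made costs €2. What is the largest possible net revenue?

Build net[k] bottom-up: net[k] = max over allowed piece i of (p[i] + net[k−i]) − 2 per cut.
net[1] = 3
net[2] = max(3+3-2, 9+0) = 9
net[3] = max(3+9-2, 9+3-2, 19+0) = 19
net[4] = max(3+19-2, 9+9-2, 19+3-2, 12+0) = 20
net[5] = max(3+20-2, 9+19-2, 19+9-2, 12+3-2, 24+0) = 26
net[6] = max(3+26-2, 9+20-2, 19+19-2, 12+9-2, 24+3-2, 22+0) = 36
net[7] = max(3+36-2, 9+26-2, 19+20-2, …, 22+3-2, 42+0) = 42
net[8] = max(3+42-2, 9+36-2, 19+26-2, …, 42+3-2, 25+0) = 43
net[9] = max(3+43-2, 9+42-2, 19+36-2, …, 25+3-2, 42+0) = 53
net[10] = max(3+53-2, 9+43-2, 19+42-2, …, 42+3-2, 41+0) = 59
net[11] = max(3+59-2, 9+53-2, 19+43-2, …, 41+3-2, 56+0) = 60
One optimal plan: pieces 7 + 3 + 1 (2 cuts) → €64 − €4 = €60.

60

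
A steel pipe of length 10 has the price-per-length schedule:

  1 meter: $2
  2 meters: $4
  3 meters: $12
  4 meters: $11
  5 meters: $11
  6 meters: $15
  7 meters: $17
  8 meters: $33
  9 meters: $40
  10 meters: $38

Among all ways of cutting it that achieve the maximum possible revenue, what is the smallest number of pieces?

Let r[k] be the best obtainable value from length k. For each k, try every first piece i and keep the best of price[i] + r[k−i].
r[1] = 2
r[2] = max(2+2, 4+0) = 4
r[3] = max(2+4, 4+2, 12+0) = 12
r[4] = max(2+12, 4+4, 12+2, 11+0) = 14
r[5] = max(2+14, 4+12, 12+4, 11+2, 11+0) = 16
r[6] = max(2+16, 4+14, 12+12, 11+4, 11+2, 15+0) = 24
r[7] = max(2+24, 4+16, 12+14, …, 15+2, 17+0) = 26
r[8] = max(2+26, 4+24, 12+16, …, 17+2, 33+0) = 33
r[9] = max(2+33, 4+26, 12+24, …, 33+2, 40+0) = 40
r[10] = max(2+40, 4+33, 12+26, …, 40+2, 38+0) = 42
Maximum revenue is $42.
Now minimize piece count subject to staying optimal: for each k, pieces[k] = 1 + min over i with p[i]+r[k−i]=r[k] of pieces[k−i].
pieces[7] = 3
pieces[8] = 1
pieces[9] = 1
pieces[10] = 2

2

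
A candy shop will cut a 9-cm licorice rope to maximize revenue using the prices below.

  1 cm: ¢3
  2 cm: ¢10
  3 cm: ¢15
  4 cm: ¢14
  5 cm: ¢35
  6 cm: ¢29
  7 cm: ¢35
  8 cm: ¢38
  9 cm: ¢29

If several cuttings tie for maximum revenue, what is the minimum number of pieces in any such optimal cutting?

Build r[k] bottom-up: r[k] = max over allowed piece i of (p[i] + r[k−i]).
r[1] = 3
r[2] = max(3+3, 10+0) = 10
r[3] = max(3+10, 10+3, 15+0) = 15
r[4] = max(3+15, 10+10, 15+3, 14+0) = 20
r[5] = max(3+20, 10+15, 15+10, 14+3, 35+0) = 35
r[6] = max(3+35, 10+20, 15+15, 14+10, 35+3, 29+0) = 38
r[7] = max(3+38, 10+35, 15+20, …, 29+3, 35+0) = 45
r[8] = max(3+45, 10+38, 15+35, …, 35+3, 38+0) = 50
r[9] = max(3+50, 10+45, 15+38, …, 38+3, 29+0) = 55
Maximum revenue is ¢55.
Now minimize piece count subject to staying optimal: for each k, pieces[k] = 1 + min over i with p[i]+r[k−i]=r[k] of pieces[k−i].
pieces[6] = 2
pieces[7] = 2
pieces[8] = 2
pieces[9] = 3

3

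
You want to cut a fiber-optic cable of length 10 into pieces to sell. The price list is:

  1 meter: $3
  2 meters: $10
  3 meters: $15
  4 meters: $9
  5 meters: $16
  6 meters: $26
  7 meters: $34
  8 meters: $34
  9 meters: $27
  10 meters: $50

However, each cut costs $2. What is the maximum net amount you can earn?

Build v[k] bottom-up: v[k] = max over allowed piece i of (p[i] + v[k−i]) − 2 per cut.
v[1] = 3
v[2] = 10
v[3] = 15
v[4] = 18  (first piece 2, then v[2]=10)
v[5] = 23  (first piece 2, then v[3]=15)
v[6] = 28  (first piece 3, then v[3]=15)
v[7] = 34
v[8] = 36  (first piece 2, then v[6]=28)
v[9] = 42  (first piece 2, then v[7]=34)
v[10] = 50
Best is to make no cuts and sell whole for $50.

50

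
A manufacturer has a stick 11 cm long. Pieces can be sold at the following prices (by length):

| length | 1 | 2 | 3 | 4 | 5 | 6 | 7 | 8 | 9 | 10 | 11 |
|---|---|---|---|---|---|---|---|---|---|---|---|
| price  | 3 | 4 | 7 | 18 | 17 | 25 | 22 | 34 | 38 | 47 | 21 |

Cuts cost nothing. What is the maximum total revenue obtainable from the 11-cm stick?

Let v[k] be the best obtainable value from length k. For each k, try every first piece i and keep the best of price[i] + v[k−i].
v[1] = 3
v[2] = max(3+3, 4+0) = 6
v[3] = max(3+6, 4+3, 7+0) = 9
v[4] = max(3+9, 4+6, 7+3, 18+0) = 18
v[5] = max(3+18, 4+9, 7+6, 18+3, 17+0) = 21
v[6] = max(3+21, 4+18, 7+9, 18+6, 17+3, 25+0) = 25
v[7] = max(3+25, 4+21, 7+18, …, 25+3, 22+0) = 28
v[8] = max(3+28, 4+25, 7+21, …, 22+3, 34+0) = 36
v[9] = max(3+36, 4+28, 7+25, …, 34+3, 38+0) = 39
v[10] = max(3+39, 4+36, 7+28, …, 38+3, 47+0) = 47
v[11] = max(3+47, 4+39, 7+36, …, 47+3, 21+0) = 50
One optimal cutting: 10 + 1 → €47 + €3 = €50.

50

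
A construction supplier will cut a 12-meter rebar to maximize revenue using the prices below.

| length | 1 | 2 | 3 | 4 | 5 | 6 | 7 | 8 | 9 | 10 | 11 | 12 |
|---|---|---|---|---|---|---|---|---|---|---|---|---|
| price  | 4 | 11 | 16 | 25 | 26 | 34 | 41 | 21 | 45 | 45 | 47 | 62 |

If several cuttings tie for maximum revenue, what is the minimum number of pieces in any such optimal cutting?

Consider every possible first cut. r[k] is the best of p[i]+r[k−i] over all sellable i≤k.
r[1] = 4
r[2] = 11
r[3] = 16
r[4] = 25
r[5] = 29  (first piece 1, then r[4]=25)
r[6] = 36  (first piece 2, then r[4]=25)
r[7] = 41  (first piece 3, then r[4]=25)
r[8] = 50  (first piece 4, then r[4]=25)
r[9] = 54  (first piece 1, then r[8]=50)
r[10] = 61  (first piece 2, then r[8]=50)
r[11] = 66  (first piece 3, then r[8]=50)
r[12] = 75  (first piece 4, then r[8]=50)
Maximum revenue is ₹75.
Now minimize piece count subject to staying optimal: for each k, pieces[k] = 1 + min over i with p[i]+r[k−i]=r[k] of pieces[k−i].
pieces[9] = 3
pieces[10] = 3
pieces[11] = 2
pieces[12] = 3

3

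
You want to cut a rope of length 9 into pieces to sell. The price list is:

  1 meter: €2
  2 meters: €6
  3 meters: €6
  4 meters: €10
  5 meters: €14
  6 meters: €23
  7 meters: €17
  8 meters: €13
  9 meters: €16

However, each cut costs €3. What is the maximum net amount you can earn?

Consider every possible first cut. r[k] is the best of p[i]+r[k−i] over all sellable i≤k, charging 3 whenever i<k.
r[1] = 2
r[2] = 6
r[3] = 6
r[4] = 10
r[5] = 14
r[6] = 23
r[7] = 22  (first piece 1, then r[6]=23)
r[8] = 26  (first piece 2, then r[6]=23)
r[9] = 26  (first piece 3, then r[6]=23)
One optimal plan: pieces 6 + 3 (1 cut) → €29 − €3 = €26.

26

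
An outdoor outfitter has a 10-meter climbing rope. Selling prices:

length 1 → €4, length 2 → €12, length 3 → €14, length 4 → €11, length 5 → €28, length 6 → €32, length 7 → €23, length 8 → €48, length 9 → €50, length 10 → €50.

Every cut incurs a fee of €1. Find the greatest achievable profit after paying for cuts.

59

Build net[k] bottom-up: net[k] = max over allowed piece i of (p[i] + net[k−i]) − 1 per cut.
net[1] = 4
net[2] = max(4+4-1, 12+0) = 12
net[3] = max(4+12-1, 12+4-1, 14+0) = 15
net[4] = max(4+15-1, 12+12-1, 14+4-1, 11+0) = 23
net[5] = max(4+23-1, 12+15-1, 14+12-1, 11+4-1, 28+0) = 28
net[6] = max(4+28-1, 12+23-1, 14+15-1, 11+12-1, 28+4-1, 32+0) = 34
net[7] = max(4+34-1, 12+28-1, 14+23-1, …, 32+4-1, 23+0) = 39
net[8] = max(4+39-1, 12+34-1, 14+28-1, …, 23+4-1, 48+0) = 48
net[9] = max(4+48-1, 12+39-1, 14+34-1, …, 48+4-1, 50+0) = 51
net[10] = max(4+51-1, 12+48-1, 14+39-1, …, 50+4-1, 50+0) = 59
One optimal plan: pieces 8 + 2 (1 cut) → €60 − €1 = €59.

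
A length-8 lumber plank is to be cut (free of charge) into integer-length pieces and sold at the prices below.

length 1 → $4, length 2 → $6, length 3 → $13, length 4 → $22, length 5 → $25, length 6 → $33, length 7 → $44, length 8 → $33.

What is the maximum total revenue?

Consider every possible first cut. best[k] is the best of p[i]+best[k−i] over all sellable i≤k.
best[1] = 4
best[2] = max(4+4, 6+0) = 8
best[3] = max(4+8, 6+4, 13+0) = 13
best[4] = max(4+13, 6+8, 13+4, 22+0) = 22
best[5] = max(4+22, 6+13, 13+8, 22+4, 25+0) = 26
best[6] = max(4+26, 6+22, 13+13, 22+8, 25+4, 33+0) = 33
best[7] = max(4+33, 6+26, 13+22, …, 33+4, 44+0) = 44
best[8] = max(4+44, 6+33, 13+26, …, 44+4, 33+0) = 48
One optimal cutting: 7 + 1 → $44 + $4 = $48.

48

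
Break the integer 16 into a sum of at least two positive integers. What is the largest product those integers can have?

Define prod[k] = max over 1≤i<k of i · max(k−i, prod[k−i]); the inner max lets the remainder stay uncut if that's better.
prod[2] = 1×max(1,0) = 1×1 = 1
prod[3] = 1×max(2,1) = 1×2 = 2
prod[4] = 2×max(2,1) = 2×2 = 4
prod[5] = 2×max(3,2) = 2×3 = 6
prod[6] = 3×max(3,2) = 3×3 = 9
prod[7] = 2×max(5,6) = 2×6 = 12
prod[8] = 2×max(6,9) = 2×9 = 18
prod[9] = 3×max(6,9) = 3×9 = 27
prod[10] = 2×max(8,18) = 2×18 = 36
prod[11] = 2×max(9,27) = 2×27 = 54
prod[12] = 3×max(9,27) = 3×27 = 81
prod[13] = 2×max(11,54) = 2×54 = 108
prod[14] = 2×max(12,81) = 2×81 = 162
prod[15] = 3×max(12,81) = 3×81 = 243
prod[16] = 2×max(14,162) = 2×162 = 324
One optimal split: 3 + 3 + 3 + 3 + 2 + 2; product 3×3×3×3×2×2 = 324.

324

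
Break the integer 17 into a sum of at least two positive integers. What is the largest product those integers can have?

486

Let prod[k] be the best product for length k (with at least one cut). For each first piece i, the rest contributes max(k−i, prod[k−i]).
prod[2] = 1·max(1,0) = 1·1 = 1
prod[3] = 1·max(2,1) = 1·2 = 2
prod[4] = 2·max(2,1) = 2·2 = 4
prod[5] = 2·max(3,2) = 2·3 = 6
prod[6] = 3·max(3,2) = 3·3 = 9
prod[7] = 2·max(5,6) = 2·6 = 12
prod[8] = 2·max(6,9) = 2·9 = 18
prod[9] = 3·max(6,9) = 3·9 = 27
prod[10] = 2·max(8,18) = 2·18 = 36
prod[11] = 2·max(9,27) = 2·27 = 54
prod[12] = 3·max(9,27) = 3·27 = 81
prod[13] = 2·max(11,54) = 2·54 = 108
prod[14] = 2·max(12,81) = 2·81 = 162
prod[15] = 3·max(12,81) = 3·81 = 243
prod[16] = 2·max(14,162) = 2·162 = 324
prod[17] = 2·max(15,243) = 2·243 = 486
One optimal split: 3 + 3 + 3 + 3 + 3 + 2; product 3·3·3·3·3·2 = 486.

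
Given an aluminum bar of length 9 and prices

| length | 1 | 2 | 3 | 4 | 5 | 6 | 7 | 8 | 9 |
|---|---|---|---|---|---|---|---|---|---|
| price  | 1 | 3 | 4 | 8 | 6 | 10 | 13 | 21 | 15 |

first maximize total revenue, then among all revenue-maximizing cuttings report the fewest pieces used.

Let r[k] be the best obtainable value from length k. For each k, try every first piece i and keep the best of price[i] + r[k−i].
r[1] = 1
r[2] = 3
r[3] = 4  (first piece 1, then r[2]=3)
r[4] = 8
r[5] = 9  (first piece 1, then r[4]=8)
r[6] = 11  (first piece 2, then r[4]=8)
r[7] = 13
r[8] = 21
r[9] = 22  (first piece 1, then r[8]=21)
Maximum revenue is $22.
Now minimize piece count subject to staying optimal: for each k, pieces[k] = 1 + min over i with p[i]+r[k−i]=r[k] of pieces[k−i].
pieces[6] = 2
pieces[7] = 1
pieces[8] = 1
pieces[9] = 2

2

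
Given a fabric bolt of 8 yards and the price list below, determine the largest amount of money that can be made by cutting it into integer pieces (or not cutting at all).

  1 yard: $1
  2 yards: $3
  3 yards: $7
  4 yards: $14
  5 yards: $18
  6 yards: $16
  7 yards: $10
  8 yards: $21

28

Consider every possible first cut. v[k] is the best of p[i]+v[k−i] over all sellable i≤k.
v[1] = 1
v[2] = max(1+1, 3+0) = 3
v[3] = max(1+3, 3+1, 7+0) = 7
v[4] = max(1+7, 3+3, 7+1, 14+0) = 14
v[5] = max(1+14, 3+7, 7+3, 14+1, 18+0) = 18
v[6] = max(1+18, 3+14, 7+7, 14+3, 18+1, 16+0) = 19
v[7] = max(1+19, 3+18, 7+14, …, 16+1, 10+0) = 21
v[8] = max(1+21, 3+19, 7+18, …, 10+1, 21+0) = 28
One optimal cutting: 4 + 4 → $14 + $14 = $28.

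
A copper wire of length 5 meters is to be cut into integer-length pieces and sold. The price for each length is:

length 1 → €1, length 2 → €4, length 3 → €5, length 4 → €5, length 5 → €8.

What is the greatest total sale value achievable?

Let v[k] be the best obtainable value from length k. For each k, try every first piece i and keep the best of price[i] + v[k−i].
v[1] = 1
v[2] = 4
v[3] = 5  (first piece 1, then v[2]=4)
v[4] = 8  (first piece 2, then v[2]=4)
v[5] = 9  (first piece 1, then v[4]=8)
One optimal cutting: 2 + 2 + 1 → €4 + €4 + €1 = €9.

9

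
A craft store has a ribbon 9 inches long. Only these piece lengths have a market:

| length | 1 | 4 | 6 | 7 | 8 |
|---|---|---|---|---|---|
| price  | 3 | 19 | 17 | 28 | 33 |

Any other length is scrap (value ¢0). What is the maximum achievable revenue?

41

Consider every possible first cut. f[k] is the best of p[i]+f[k−i] over all sellable i≤k.
f[1] = 3
f[2] = 6  (first piece 1, then f[1]=3)
f[3] = 9  (first piece 1, then f[2]=6)
f[4] = 19
f[5] = 22  (first piece 1, then f[4]=19)
f[6] = 25  (first piece 1, then f[5]=22)
f[7] = 28  (first piece 1, then f[6]=25)
f[8] = 38  (first piece 4, then f[4]=19)
f[9] = 41  (first piece 1, then f[8]=38)
One optimal cutting: 4 + 4 + 1 → ¢41.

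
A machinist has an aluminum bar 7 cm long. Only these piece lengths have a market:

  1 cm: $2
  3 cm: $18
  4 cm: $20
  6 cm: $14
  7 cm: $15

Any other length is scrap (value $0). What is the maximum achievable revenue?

38

Let r[k] be the best obtainable value from length k. For each k, try every first piece i and keep the best of price[i] + r[k−i].
r[1] = 2
r[2] = 4  (first piece 1, then r[1]=2)
r[3] = 18
r[4] = 20  (first piece 1, then r[3]=18)
r[5] = 22  (first piece 1, then r[4]=20)
r[6] = 36  (first piece 3, then r[3]=18)
r[7] = 38  (first piece 1, then r[6]=36)
One optimal cutting: 3 + 3 + 1 → $38.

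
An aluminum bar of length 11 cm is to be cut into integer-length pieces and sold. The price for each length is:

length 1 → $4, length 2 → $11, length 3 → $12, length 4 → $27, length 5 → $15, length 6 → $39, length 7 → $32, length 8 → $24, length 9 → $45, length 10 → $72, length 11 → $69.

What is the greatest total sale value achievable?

76

Consider every possible first cut. r[k] is the best of p[i]+r[k−i] over all sellable i≤k.
r[1] = 4
r[2] = 11
r[3] = 15  (first piece 1, then r[2]=11)
r[4] = 27
r[5] = 31  (first piece 1, then r[4]=27)
r[6] = 39
r[7] = 43  (first piece 1, then r[6]=39)
r[8] = 54  (first piece 4, then r[4]=27)
r[9] = 58  (first piece 1, then r[8]=54)
r[10] = 72
r[11] = 76  (first piece 1, then r[10]=72)
One optimal cutting: 10 + 1 → $72 + $4 = $76.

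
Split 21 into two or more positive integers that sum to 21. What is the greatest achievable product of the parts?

2187

Fill P[k] for k=2..21: at each k try every first piece i and multiply by the better of (k−i) uncut or P[k−i].
P[2] = 1*max(1,0) = 1*1 = 1
P[3] = 1*max(2,1) = 1*2 = 2
P[4] = 2*max(2,1) = 2*2 = 4
P[5] = 2*max(3,2) = 2*3 = 6
P[6] = 3*max(3,2) = 3*3 = 9
P[7] = 2*max(5,6) = 2*6 = 12
P[8] = 2*max(6,9) = 2*9 = 18
P[9] = 3*max(6,9) = 3*9 = 27
P[10] = 2*max(8,18) = 2*18 = 36
P[11] = 2*max(9,27) = 2*27 = 54
P[12] = 3*max(9,27) = 3*27 = 81
P[13] = 2*max(11,54) = 2*54 = 108
P[14] = 2*max(12,81) = 2*81 = 162
P[15] = 3*max(12,81) = 3*81 = 243
P[16] = 2*max(14,162) = 2*162 = 324
P[17] = 2*max(15,243) = 2*243 = 486
P[18] = 3*max(15,243) = 3*243 = 729
P[19] = 2*max(17,486) = 2*486 = 972
P[20] = 2*max(18,729) = 2*729 = 1458
P[21] = 3*max(18,729) = 3*729 = 2187
One optimal split: 3 + 3 + 3 + 3 + 3 + 3 + 3; product 3*3*3*3*3*3*3 = 2187.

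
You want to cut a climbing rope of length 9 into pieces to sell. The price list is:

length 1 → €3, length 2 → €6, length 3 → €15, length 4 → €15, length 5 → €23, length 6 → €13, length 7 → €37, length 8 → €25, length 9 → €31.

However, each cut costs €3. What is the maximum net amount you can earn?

40

Let r[k] be the best obtainable value from length k. For each k, try every first piece i and keep the best of price[i] + r[k−i] minus the 3 cut fee when i<k.
r[1] = 3
r[2] = 6
r[3] = 15
r[4] = 15  (first piece 1, then r[3]=15)
r[5] = 23
r[6] = 27  (first piece 3, then r[3]=15)
r[7] = 37
r[8] = 37  (first piece 1, then r[7]=37)
r[9] = 40  (first piece 2, then r[7]=37)
One optimal plan: pieces 7 + 2 (1 cut) → €43 − €3 = €40.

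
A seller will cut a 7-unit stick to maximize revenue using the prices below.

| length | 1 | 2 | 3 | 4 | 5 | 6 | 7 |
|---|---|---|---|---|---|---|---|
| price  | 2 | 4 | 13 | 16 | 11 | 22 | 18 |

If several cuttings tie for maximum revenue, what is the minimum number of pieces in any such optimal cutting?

2

Consider every possible first cut. r[k] is the best of p[i]+r[k−i] over all sellable i≤k.
r[1] = 2
r[2] = 4  (first piece 1, then r[1]=2)
r[3] = 13
r[4] = 16
r[5] = 18  (first piece 1, then r[4]=16)
r[6] = 26  (first piece 3, then r[3]=13)
r[7] = 29  (first piece 3, then r[4]=16)
Maximum revenue is $29.
Now minimize piece count subject to staying optimal: for each k, pieces[k] = 1 + min over i with p[i]+r[k−i]=r[k] of pieces[k−i].
pieces[4] = 1
pieces[5] = 2
pieces[6] = 2
pieces[7] = 2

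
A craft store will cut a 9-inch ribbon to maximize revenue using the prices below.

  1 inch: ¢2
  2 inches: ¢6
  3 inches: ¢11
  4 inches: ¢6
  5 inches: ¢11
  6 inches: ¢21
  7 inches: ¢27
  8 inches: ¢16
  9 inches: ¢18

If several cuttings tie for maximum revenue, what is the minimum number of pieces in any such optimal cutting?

Build r[k] bottom-up: r[k] = max over allowed piece i of (p[i] + r[k−i]).
r[1] = 2
r[2] = 6
r[3] = 11
r[4] = 13  (first piece 1, then r[3]=11)
r[5] = 17  (first piece 2, then r[3]=11)
r[6] = 22  (first piece 3, then r[3]=11)
r[7] = 27
r[8] = 29  (first piece 1, then r[7]=27)
r[9] = 33  (first piece 2, then r[7]=27)
Maximum revenue is ¢33.
Now minimize piece count subject to staying optimal: for each k, pieces[k] = 1 + min over i with p[i]+r[k−i]=r[k] of pieces[k−i].
pieces[6] = 2
pieces[7] = 1
pieces[8] = 2
pieces[9] = 2

2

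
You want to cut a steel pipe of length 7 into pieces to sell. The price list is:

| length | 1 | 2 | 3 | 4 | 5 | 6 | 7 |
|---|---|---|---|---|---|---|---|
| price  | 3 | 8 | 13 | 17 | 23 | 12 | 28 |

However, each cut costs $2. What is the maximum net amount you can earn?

29

Build net[k] bottom-up: net[k] = max over allowed piece i of (p[i] + net[k−i]) − 2 per cut.
net[1] = 3
net[2] = max(3+3-2, 8+0) = 8
net[3] = max(3+8-2, 8+3-2, 13+0) = 13
net[4] = max(3+13-2, 8+8-2, 13+3-2, 17+0) = 17
net[5] = max(3+17-2, 8+13-2, 13+8-2, 17+3-2, 23+0) = 23
net[6] = max(3+23-2, 8+17-2, 13+13-2, 17+8-2, 23+3-2, 12+0) = 24
net[7] = max(3+24-2, 8+23-2, 13+17-2, …, 12+3-2, 28+0) = 29
One optimal plan: pieces 5 + 2 (1 cut) → $31 − $2 = $29.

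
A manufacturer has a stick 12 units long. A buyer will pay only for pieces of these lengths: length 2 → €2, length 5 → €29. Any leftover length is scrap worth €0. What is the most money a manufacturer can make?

60

Consider every possible first cut. r[k] is the best of p[i]+r[k−i] over all sellable i≤k.
r[1] = 0
r[2] = 2
r[3] = 2
r[4] = 4  (first piece 2, then r[2]=2)
r[5] = max(2+2, 29+0) = 29
r[6] = max(2+4, 29+0) = 29
r[7] = max(2+29, 29+2) = 31
r[8] = max(2+29, 29+2) = 31
r[9] = max(2+31, 29+4) = 33
r[10] = max(2+31, 29+29) = 58
r[11] = max(2+33, 29+29) = 58
r[12] = max(2+58, 29+31) = 60
One optimal cutting: 5 + 5 + 2 → €60.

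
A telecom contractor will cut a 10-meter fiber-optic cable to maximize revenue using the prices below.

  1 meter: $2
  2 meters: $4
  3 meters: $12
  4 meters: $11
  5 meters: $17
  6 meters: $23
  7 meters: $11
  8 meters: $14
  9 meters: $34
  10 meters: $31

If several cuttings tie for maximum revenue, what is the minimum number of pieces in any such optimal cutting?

4

Let r[k] be the best obtainable value from length k. For each k, try every first piece i and keep the best of price[i] + r[k−i].
r[1] = 2
r[2] = 4  (first piece 1, then r[1]=2)
r[3] = 12
r[4] = 14  (first piece 1, then r[3]=12)
r[5] = 17
r[6] = 24  (first piece 3, then r[3]=12)
r[7] = 26  (first piece 1, then r[6]=24)
r[8] = 29  (first piece 3, then r[5]=17)
r[9] = 36  (first piece 3, then r[6]=24)
r[10] = 38  (first piece 1, then r[9]=36)
Maximum revenue is $38.
Now minimize piece count subject to staying optimal: for each k, pieces[k] = 1 + min over i with p[i]+r[k−i]=r[k] of pieces[k−i].
pieces[7] = 3
pieces[8] = 2
pieces[9] = 3
pieces[10] = 4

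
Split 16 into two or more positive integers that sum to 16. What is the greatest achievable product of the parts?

Fill P[k] for k=2..16: at each k try every first piece i and multiply by the better of (k−i) uncut or P[k−i].
P[2] = 1×max(1,0) = 1×1 = 1
P[3] = 1×max(2,1) = 1×2 = 2
P[4] = 2×max(2,1) = 2×2 = 4
P[5] = 2×max(3,2) = 2×3 = 6
P[6] = 3×max(3,2) = 3×3 = 9
P[7] = 2×max(5,6) = 2×6 = 12
P[8] = 2×max(6,9) = 2×9 = 18
P[9] = 3×max(6,9) = 3×9 = 27
P[10] = 2×max(8,18) = 2×18 = 36
P[11] = 2×max(9,27) = 2×27 = 54
P[12] = 3×max(9,27) = 3×27 = 81
P[13] = 2×max(11,54) = 2×54 = 108
P[14] = 2×max(12,81) = 2×81 = 162
P[15] = 3×max(12,81) = 3×81 = 243
P[16] = 2×max(14,162) = 2×162 = 324
One optimal split: 3 + 3 + 3 + 3 + 2 + 2; product 3×3×3×3×2×2 = 324.

324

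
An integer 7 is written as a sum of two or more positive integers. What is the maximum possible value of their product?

12

Fill prod[k] for k=2..7: at each k try every first piece i and multiply by the better of (k−i) uncut or prod[k−i].
prod[2] = 1*max(1,0) = 1*1 = 1
prod[3] = max(1*2, 2*1) = 2
prod[4] = max(1*3, 2*2, 3*1) = 4
prod[5] = max(1*4, 2*3, 3*2, 4*1) = 6
prod[6] = max(1*6, 2*4, 3*3, 4*2, 5*1) = 9
prod[7] = max(1*9, 2*6, 3*4, 4*3, 5*2, 6*1) = 12
One optimal split: 3 + 2 + 2; product 3*2*2 = 12.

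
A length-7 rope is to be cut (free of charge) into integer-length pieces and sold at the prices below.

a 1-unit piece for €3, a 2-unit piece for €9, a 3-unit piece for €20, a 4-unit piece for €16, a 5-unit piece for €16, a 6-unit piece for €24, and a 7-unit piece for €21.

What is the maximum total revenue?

43

Let best[k] be the best obtainable value from length k. For each k, try every first piece i and keep the best of price[i] + best[k−i].
best[1] = 3
best[2] = 9
best[3] = 20
best[4] = 23  (first piece 1, then best[3]=20)
best[5] = 29  (first piece 2, then best[3]=20)
best[6] = 40  (first piece 3, then best[3]=20)
best[7] = 43  (first piece 1, then best[6]=40)
One optimal cutting: 3 + 3 + 1 → €20 + €20 + €3 = €43.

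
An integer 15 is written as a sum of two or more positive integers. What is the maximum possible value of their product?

Define m[k] = max over 1≤i<k of i · max(k−i, m[k−i]); the inner max lets the remainder stay uncut if that's better.
Small cases: m[2]=1, m[3]=2, m[4]=4, m[5]=6, m[6]=9, m[7]=12, m[8]=18.
m[9] = 3*max(6,9) = 3*9 = 27
m[10] = 2*max(8,18) = 2*18 = 36
m[11] = 2*max(9,27) = 2*27 = 54
m[12] = 3*max(9,27) = 3*27 = 81
m[13] = 2*max(11,54) = 2*54 = 108
m[14] = 2*max(12,81) = 2*81 = 162
m[15] = 3*max(12,81) = 3*81 = 243
One optimal split: 3 + 3 + 3 + 3 + 3; product 3*3*3*3*3 = 243.

243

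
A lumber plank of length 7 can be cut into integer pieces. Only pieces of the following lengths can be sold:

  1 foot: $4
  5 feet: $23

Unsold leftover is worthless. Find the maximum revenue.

31

Let best[k] be the best obtainable value from length k. For each k, try every first piece i and keep the best of price[i] + best[k−i].
best[1] = 4
best[2] = 8  (first piece 1, then best[1]=4)
best[3] = 12  (first piece 1, then best[2]=8)
best[4] = 16  (first piece 1, then best[3]=12)
best[5] = max(4+16, 23+0) = 23
best[6] = max(4+23, 23+4) = 27
best[7] = max(4+27, 23+8) = 31
One optimal cutting: 5 + 1 + 1 → $31.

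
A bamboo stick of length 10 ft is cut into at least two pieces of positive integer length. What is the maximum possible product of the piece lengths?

Define P[k] = max over 1≤i<k of i · max(k−i, P[k−i]); the inner max lets the remainder stay uncut if that's better.
P[2] = 1·max(1,0) = 1·1 = 1
P[3] = 1·max(2,1) = 1·2 = 2
P[4] = 2·max(2,1) = 2·2 = 4
P[5] = 2·max(3,2) = 2·3 = 6
P[6] = 3·max(3,2) = 3·3 = 9
P[7] = 2·max(5,6) = 2·6 = 12
P[8] = 2·max(6,9) = 2·9 = 18
P[9] = 3·max(6,9) = 3·9 = 27
P[10] = 2·max(8,18) = 2·18 = 36
One optimal split: 3 + 3 + 2 + 2; product 3·3·2·2 = 36.

36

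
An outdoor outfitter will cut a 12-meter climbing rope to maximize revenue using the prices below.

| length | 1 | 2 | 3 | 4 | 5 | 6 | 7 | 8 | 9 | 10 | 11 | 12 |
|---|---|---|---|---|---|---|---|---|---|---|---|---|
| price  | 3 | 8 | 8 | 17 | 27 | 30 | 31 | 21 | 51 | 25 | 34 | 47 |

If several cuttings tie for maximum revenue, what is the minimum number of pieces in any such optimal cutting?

Let r[k] be the best obtainable value from length k. For each k, try every first piece i and keep the best of price[i] + r[k−i].
r[1] = 3
r[2] = max(3+3, 8+0) = 8
r[3] = max(3+8, 8+3, 8+0) = 11
r[4] = max(3+11, 8+8, 8+3, 17+0) = 17
r[5] = max(3+17, 8+11, 8+8, 17+3, 27+0) = 27
r[6] = max(3+27, 8+17, 8+11, 17+8, 27+3, 30+0) = 30
r[7] = max(3+30, 8+27, 8+17, …, 30+3, 31+0) = 35
r[8] = max(3+35, 8+30, 8+27, …, 31+3, 21+0) = 38
r[9] = max(3+38, 8+35, 8+30, …, 21+3, 51+0) = 51
r[10] = max(3+51, 8+38, 8+35, …, 51+3, 25+0) = 54
r[11] = max(3+54, 8+51, 8+38, …, 25+3, 34+0) = 59
r[12] = max(3+59, 8+54, 8+51, …, 34+3, 47+0) = 62
Maximum revenue is €62.
Now minimize piece count subject to staying optimal: for each k, pieces[k] = 1 + min over i with p[i]+r[k−i]=r[k] of pieces[k−i].
pieces[9] = 1
pieces[10] = 2
pieces[11] = 2
pieces[12] = 3

3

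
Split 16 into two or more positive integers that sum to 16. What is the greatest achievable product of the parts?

324

Fill P[k] for k=2..16: at each k try every first piece i and multiply by the better of (k−i) uncut or P[k−i].
P[2] = 1×max(1,0) = 1×1 = 1
P[3] = 1×max(2,1) = 1×2 = 2
P[4] = 2×max(2,1) = 2×2 = 4
P[5] = 2×max(3,2) = 2×3 = 6
P[6] = 3×max(3,2) = 3×3 = 9
P[7] = 2×max(5,6) = 2×6 = 12
P[8] = 2×max(6,9) = 2×9 = 18
P[9] = 3×max(6,9) = 3×9 = 27
P[10] = 2×max(8,18) = 2×18 = 36
P[11] = 2×max(9,27) = 2×27 = 54
P[12] = 3×max(9,27) = 3×27 = 81
P[13] = 2×max(11,54) = 2×54 = 108
P[14] = 2×max(12,81) = 2×81 = 162
P[15] = 3×max(12,81) = 3×81 = 243
P[16] = 2×max(14,162) = 2×162 = 324
One optimal split: 3 + 3 + 3 + 3 + 2 + 2; product 3×3×3×3×2×2 = 324.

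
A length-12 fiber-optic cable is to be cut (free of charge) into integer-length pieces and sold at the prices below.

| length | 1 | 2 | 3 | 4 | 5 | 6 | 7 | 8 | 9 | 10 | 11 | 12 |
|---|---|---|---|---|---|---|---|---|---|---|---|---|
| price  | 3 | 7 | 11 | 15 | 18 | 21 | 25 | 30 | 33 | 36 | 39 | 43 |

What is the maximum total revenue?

45

Build R[k] bottom-up: R[k] = max over allowed piece i of (p[i] + R[k−i]).
R[1] = 3
R[2] = 7
R[3] = 11
R[4] = 15
R[5] = 18  (first piece 1, then R[4]=15)
R[6] = 22  (first piece 2, then R[4]=15)
R[7] = 26  (first piece 3, then R[4]=15)
R[8] = 30  (first piece 4, then R[4]=15)
R[9] = 33  (first piece 1, then R[8]=30)
R[10] = 37  (first piece 2, then R[8]=30)
R[11] = 41  (first piece 3, then R[8]=30)
R[12] = 45  (first piece 4, then R[8]=30)
One optimal cutting: 4 + 4 + 4 → $15 + $15 + $15 = $45.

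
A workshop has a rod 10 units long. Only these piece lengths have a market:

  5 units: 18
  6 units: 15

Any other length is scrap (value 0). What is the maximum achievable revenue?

Consider every possible first cut. f[k] is the best of p[i]+f[k−i] over all sellable i≤k.
f[1] = 0
f[2] = 0
f[3] = 0
f[4] = 0
f[5] = 18
f[6] = 18
f[7] = 18
f[8] = 18
f[9] = 18
f[10] = 36  (first piece 5, then f[5]=18)
One optimal cutting: 5 + 5 → 36.

36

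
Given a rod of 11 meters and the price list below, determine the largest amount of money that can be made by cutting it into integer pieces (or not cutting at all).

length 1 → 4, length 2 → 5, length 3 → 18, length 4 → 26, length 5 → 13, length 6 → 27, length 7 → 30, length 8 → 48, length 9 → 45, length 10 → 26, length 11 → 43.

Consider every possible first cut. r[k] is the best of p[i]+r[k−i] over all sellable i≤k.
r[1] = 4
r[2] = 8  (first piece 1, then r[1]=4)
r[3] = 18
r[4] = 26
r[5] = 30  (first piece 1, then r[4]=26)
r[6] = 36  (first piece 3, then r[3]=18)
r[7] = 44  (first piece 3, then r[4]=26)
r[8] = 52  (first piece 4, then r[4]=26)
r[9] = 56  (first piece 1, then r[8]=52)
r[10] = 62  (first piece 3, then r[7]=44)
r[11] = 70  (first piece 3, then r[8]=52)
One optimal cutting: 4 + 4 + 3 → 26 + 26 + 18 = 70.

70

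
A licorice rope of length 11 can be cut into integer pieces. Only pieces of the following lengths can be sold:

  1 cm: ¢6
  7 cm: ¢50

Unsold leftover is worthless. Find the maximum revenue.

74

Let r[k] be the best obtainable value from length k. For each k, try every first piece i and keep the best of price[i] + r[k−i].
r[1] = 6
r[2] = 12  (first piece 1, then r[1]=6)
r[3] = 18  (first piece 1, then r[2]=12)
r[4] = 24  (first piece 1, then r[3]=18)
r[5] = 30  (first piece 1, then r[4]=24)
r[6] = 36  (first piece 1, then r[5]=30)
r[7] = 50
r[8] = 56  (first piece 1, then r[7]=50)
r[9] = 62  (first piece 1, then r[8]=56)
r[10] = 68  (first piece 1, then r[9]=62)
r[11] = 74  (first piece 1, then r[10]=68)
One optimal cutting: 7 + 1 + 1 + 1 + 1 → ¢74.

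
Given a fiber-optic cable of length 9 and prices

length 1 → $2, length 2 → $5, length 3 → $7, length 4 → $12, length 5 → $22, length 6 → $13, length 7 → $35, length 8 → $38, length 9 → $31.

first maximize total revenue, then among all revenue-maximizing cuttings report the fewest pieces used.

Build r[k] bottom-up: r[k] = max over allowed piece i of (p[i] + r[k−i]).
r[1] = 2
r[2] = 5
r[3] = 7  (first piece 1, then r[2]=5)
r[4] = 12
r[5] = 22
r[6] = 24  (first piece 1, then r[5]=22)
r[7] = 35
r[8] = 38
r[9] = 40  (first piece 1, then r[8]=38)
Maximum revenue is $40.
Now minimize piece count subject to staying optimal: for each k, pieces[k] = 1 + min over i with p[i]+r[k−i]=r[k] of pieces[k−i].
pieces[6] = 2
pieces[7] = 1
pieces[8] = 1
pieces[9] = 2

2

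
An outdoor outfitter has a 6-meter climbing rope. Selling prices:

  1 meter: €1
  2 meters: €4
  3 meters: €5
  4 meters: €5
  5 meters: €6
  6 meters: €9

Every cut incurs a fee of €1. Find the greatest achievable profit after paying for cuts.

Consider every possible first cut. r[k] is the best of p[i]+r[k−i] over all sellable i≤k, charging 1 whenever i<k.
r[1] = 1
r[2] = max(1+1-1, 4+0) = 4
r[3] = max(1+4-1, 4+1-1, 5+0) = 5
r[4] = max(1+5-1, 4+4-1, 5+1-1, 5+0) = 7
r[5] = max(1+7-1, 4+5-1, 5+4-1, 5+1-1, 6+0) = 8
r[6] = max(1+8-1, 4+7-1, 5+5-1, 5+4-1, 6+1-1, 9+0) = 10
One optimal plan: pieces 2 + 2 + 2 (2 cuts) → €12 − €2 = €10.

10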